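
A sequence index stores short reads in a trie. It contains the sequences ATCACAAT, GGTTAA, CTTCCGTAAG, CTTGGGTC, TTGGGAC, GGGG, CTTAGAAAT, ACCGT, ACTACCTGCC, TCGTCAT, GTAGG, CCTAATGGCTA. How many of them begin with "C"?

Walk to "C"; the words in its subtree are exactly those with that prefix.
Matches: "CCTAATGGCTA", "CTTAGAAAT", "CTTCCGTAAG", "CTTGGGTC"
Count: 4

4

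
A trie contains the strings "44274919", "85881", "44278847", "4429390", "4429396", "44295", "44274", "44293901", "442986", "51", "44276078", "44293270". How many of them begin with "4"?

10

Walk to "4"; the words in its subtree are exactly those with that prefix.
Words under "4": 44274, 44274919, 44276078, 44278847, 44293270, 4429390, 44293901, 4429396, 44295, 442986
Count: 10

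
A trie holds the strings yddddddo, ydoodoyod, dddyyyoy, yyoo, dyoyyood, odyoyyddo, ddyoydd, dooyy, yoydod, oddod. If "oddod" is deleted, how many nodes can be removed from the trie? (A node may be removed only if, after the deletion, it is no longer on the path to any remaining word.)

Walk "oddod" from the leaf back toward the root, removing each node that no remaining word uses.
The suffix "dod" (3 nodes) is used only by "oddod"; the node for "od" still has the child "y", so pruning stops there.
Nodes removed: 3

3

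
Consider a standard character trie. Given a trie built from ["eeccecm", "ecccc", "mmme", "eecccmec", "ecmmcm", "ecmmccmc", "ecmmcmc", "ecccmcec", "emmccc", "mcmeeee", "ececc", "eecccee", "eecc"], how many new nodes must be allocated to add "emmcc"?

Every character of "emmcc" already lies on an existing path (it is a prefix of some stored word).
No new nodes are needed: 0.

0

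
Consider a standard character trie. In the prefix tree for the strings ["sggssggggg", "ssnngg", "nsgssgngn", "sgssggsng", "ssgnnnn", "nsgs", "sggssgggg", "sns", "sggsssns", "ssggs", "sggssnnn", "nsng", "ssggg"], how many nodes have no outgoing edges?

Leaves are exactly the stored words that no other stored word extends.
Those words: "nsgssgngn", "nsng", "sggssggggg", "sggssnnn", "sggsssns", "sgssggsng", "sns", "ssggg", "ssggs", "ssgnnnn", "ssnngg"
Leaf count: 11

11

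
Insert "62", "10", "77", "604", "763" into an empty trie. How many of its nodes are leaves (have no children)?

5

A leaf is a node with no children — equivalently, the end of a word that is not a proper prefix of any other stored word.
Those words: "10", "604", "62", "763", "77"
Leaf count: 5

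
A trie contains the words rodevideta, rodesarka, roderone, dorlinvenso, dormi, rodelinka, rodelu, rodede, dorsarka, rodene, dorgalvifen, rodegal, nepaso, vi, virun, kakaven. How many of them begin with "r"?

8

Walk to "r"; the words in its subtree are exactly those with that prefix.
Matches: "rodede", "rodegal", "rodelinka", "rodelu", "rodene", "roderone", "rodesarka", "rodevideta"
Count: 8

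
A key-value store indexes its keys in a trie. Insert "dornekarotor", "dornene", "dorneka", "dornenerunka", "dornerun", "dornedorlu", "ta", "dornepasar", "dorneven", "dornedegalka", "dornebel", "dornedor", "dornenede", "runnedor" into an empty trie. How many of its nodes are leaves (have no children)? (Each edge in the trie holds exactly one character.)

Leaves are exactly the stored words that no other stored word extends.
Those words: "dornebel", "dornedegalka", "dornedorlu", "dornekarotor", "dornenede", "dornenerunka", "dornepasar", "dornerun", "dorneven", "runnedor", "ta"
Leaf count: 11

11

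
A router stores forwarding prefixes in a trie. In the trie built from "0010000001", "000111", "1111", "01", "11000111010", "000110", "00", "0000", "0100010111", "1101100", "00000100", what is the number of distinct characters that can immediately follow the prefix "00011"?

Walk "00011" from the root, arriving at one node.
Distinct next characters after "00011": 0, 1.
That node has 2 child edges.

2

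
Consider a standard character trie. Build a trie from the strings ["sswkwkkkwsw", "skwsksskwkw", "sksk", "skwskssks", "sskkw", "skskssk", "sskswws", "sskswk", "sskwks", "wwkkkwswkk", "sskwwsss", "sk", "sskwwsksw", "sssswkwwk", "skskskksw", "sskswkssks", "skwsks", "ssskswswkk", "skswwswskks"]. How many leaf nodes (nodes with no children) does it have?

Leaves are exactly the stored words that no other stored word extends.
Those words: "skskskksw", "skskssk", "skswwswskks", "skwskssks", "skwsksskwkw", "sskkw", "sskswkssks", "sskswws", "sskwks", "sskwwsksw", "sskwwsss", "ssskswswkk", "sssswkwwk", "sswkwkkkwsw", "wwkkkwswkk"
Leaf count: 15

15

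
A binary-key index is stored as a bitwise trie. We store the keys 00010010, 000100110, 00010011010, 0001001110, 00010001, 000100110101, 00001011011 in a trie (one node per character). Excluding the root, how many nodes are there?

Trie structure (* marks end of a word):
(root)
└─ 0
   └─ 0
      └─ 0
         ├─ 0
         │  └─ 1
         │     └─ 0
         │        └─ 1
         │           └─ 1
         │              └─ 0
         │                 └─ 1
         │                    └─ 1 *
         └─ 1
            └─ 0
               └─ 0
                  ├─ 0
                  │  └─ 1 *
                  └─ 1
                     ├─ 0 *
                     └─ 1
                        ├─ 0 *
                        │  └─ 1
                        │     └─ 0 *
                        │        └─ 1 *
                        └─ 1
                           └─ 0 *
Counting every labelled node above: 25.

25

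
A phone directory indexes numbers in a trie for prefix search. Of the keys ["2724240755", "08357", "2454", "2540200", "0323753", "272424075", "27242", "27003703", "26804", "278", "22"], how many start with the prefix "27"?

Filter for entries beginning with "27":
Words under "27": 27003703, 27242, 272424075, 2724240755, 278
Count: 5

5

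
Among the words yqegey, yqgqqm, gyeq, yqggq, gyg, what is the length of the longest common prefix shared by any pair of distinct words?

Look for the deepest trie node that still has at least two words in its subtree.
"yqggq" and "yqgqqm" agree on "yqg" (3 characters) before diverging; nothing deeper is shared.
Longest shared-prefix length: 3

3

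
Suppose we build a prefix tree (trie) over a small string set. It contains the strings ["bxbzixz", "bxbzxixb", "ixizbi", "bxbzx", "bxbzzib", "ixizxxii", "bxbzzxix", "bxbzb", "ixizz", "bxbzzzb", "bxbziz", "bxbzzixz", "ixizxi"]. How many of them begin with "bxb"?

Traverse to the node for "bxb", then collect every word in that subtree.
Words under "bxb": bxbzb, bxbzixz, bxbziz, bxbzx, bxbzxixb, bxbzzib, bxbzzixz, bxbzzxix, bxbzzzb
Count: 9

9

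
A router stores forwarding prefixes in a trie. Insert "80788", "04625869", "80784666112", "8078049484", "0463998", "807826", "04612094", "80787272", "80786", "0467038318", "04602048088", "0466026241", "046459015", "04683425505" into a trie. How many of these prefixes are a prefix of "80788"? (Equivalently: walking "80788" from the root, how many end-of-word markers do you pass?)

Traverse "80788" character by character; count nodes along the way that are marked as word ends.
Prefixes of the query that are stored words: "80788"
Count: 1

1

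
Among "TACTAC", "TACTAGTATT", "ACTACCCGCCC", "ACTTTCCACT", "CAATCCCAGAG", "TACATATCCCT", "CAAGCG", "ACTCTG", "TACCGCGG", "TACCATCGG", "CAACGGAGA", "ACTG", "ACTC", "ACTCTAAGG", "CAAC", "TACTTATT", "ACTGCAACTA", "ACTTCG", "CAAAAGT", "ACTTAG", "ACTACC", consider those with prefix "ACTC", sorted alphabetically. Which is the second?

Words with prefix "ACTC", in lexicographic order: "ACTC", "ACTCTAAGG", "ACTCTG"
Position 2: ACTCTAAGG

ACTCTAAGG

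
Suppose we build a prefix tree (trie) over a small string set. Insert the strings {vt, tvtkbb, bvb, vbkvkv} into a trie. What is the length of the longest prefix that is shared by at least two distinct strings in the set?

Look for the deepest trie node that still has at least two words in its subtree.
"vbkvkv" and "vt" agree on "v" (1 characters) before diverging; nothing deeper is shared.
Longest shared-prefix length: 1

1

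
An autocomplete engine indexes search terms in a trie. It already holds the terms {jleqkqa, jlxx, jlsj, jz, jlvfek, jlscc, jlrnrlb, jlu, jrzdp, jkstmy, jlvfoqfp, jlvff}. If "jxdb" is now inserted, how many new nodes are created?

3

"j" is already a path in the trie; the remaining "xdb" must be added.
New nodes needed: |"jxdb"| − 1 = 4 − 1 = 3.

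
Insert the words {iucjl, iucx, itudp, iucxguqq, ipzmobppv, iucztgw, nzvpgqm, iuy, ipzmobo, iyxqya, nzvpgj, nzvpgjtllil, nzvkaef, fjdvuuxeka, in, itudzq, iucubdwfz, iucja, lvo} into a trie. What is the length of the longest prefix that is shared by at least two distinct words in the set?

6

Look for the deepest trie node that still has at least two words in its subtree.
"ipzmobo" and "ipzmobppv" agree on "ipzmob" (6 characters) before diverging; nothing deeper is shared.
Longest shared-prefix length: 6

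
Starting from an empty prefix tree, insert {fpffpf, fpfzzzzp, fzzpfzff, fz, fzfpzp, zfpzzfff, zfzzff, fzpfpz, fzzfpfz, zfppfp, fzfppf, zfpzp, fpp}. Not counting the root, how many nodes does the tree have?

49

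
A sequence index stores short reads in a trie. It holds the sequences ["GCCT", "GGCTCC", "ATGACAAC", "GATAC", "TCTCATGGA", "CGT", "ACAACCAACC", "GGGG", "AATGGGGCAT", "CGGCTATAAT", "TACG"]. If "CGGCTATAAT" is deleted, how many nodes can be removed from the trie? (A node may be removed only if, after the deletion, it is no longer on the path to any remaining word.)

Walk "CGGCTATAAT" from the leaf back toward the root, removing each node that no remaining word uses.
The suffix "GCTATAAT" (8 nodes) is used only by "CGGCTATAAT"; the node for "CG" still has the child "T", so pruning stops there.
Nodes removed: 8

8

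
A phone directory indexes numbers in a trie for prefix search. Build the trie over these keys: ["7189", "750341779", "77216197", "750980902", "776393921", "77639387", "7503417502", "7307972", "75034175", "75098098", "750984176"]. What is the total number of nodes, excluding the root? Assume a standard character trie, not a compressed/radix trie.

For each word, the new-node count is its length minus the longest prefix already in the trie:
  "7189" → 4 new (7, 1, 8, 9)
  "750341779" → prefix "7" already present; 8 new (5, 0, 3, 4, 1, 7, 7, 9)
  "77216197" → prefix "7" already present; 7 new (7, 2, 1, 6, 1, 9, 7)
  "750980902" → prefix "750" already present; 6 new (9, 8, 0, 9, 0, 2)
  "776393921" → prefix "77" already present; 7 new (6, 3, 9, 3, 9, 2, 1)
  "77639387" → prefix "776393" already present; 2 new (8, 7)
  "7503417502" → prefix "7503417" already present; 3 new (5, 0, 2)
  "7307972" → prefix "7" already present; 6 new (3, 0, 7, 9, 7, 2)
  "75034175" → prefix "75034175" already present; 0 new (none)
  "75098098" → prefix "7509809" already present; 1 new (8)
  "750984176" → prefix "75098" already present; 4 new (4, 1, 7, 6)
Total nodes = 4 + 8 + 7 + 6 + 7 + 2 + 3 + 6 + 0 + 1 + 4 = 48

48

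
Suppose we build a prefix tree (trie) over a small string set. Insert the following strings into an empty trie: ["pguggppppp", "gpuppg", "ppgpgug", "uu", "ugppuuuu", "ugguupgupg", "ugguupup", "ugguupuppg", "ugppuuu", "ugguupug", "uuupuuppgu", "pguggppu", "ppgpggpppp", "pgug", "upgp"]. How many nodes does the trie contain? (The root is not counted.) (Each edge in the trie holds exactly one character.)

61

Count nodes per top-level branch (shared prefixes stored once):
  'g'-branch (gpuppg): 6 nodes
  'p'-branch (pgug, pguggppppp, pguggppu, ppgpggpppp, ppgpgug): 22 nodes
  'u'-branch (ugguupgupg, ugguupug, ugguupup, ugguupuppg, ugppuuu, ugppuuuu, upgp, uu, uuupuuppgu): 33 nodes
Sum: 61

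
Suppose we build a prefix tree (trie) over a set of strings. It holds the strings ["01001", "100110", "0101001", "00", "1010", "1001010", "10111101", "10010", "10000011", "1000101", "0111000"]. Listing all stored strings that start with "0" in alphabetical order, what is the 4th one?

DFS of the "0" subtree visits, in order: "00", "01001", "0101001", "0111000"
Position 4: 0111000

0111000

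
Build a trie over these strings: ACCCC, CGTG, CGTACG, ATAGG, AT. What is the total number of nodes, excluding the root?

Trace insertions, counting only characters that open a new branch:
  "ACCCC" → 5 new (A, C, C, C, C)
  "CGTG" → 4 new (C, G, T, G)
  "CGTACG" → prefix "CGT" already present; 3 new (A, C, G)
  "ATAGG" → prefix "A" already present; 4 new (T, A, G, G)
  "AT" → prefix "AT" already present; 0 new (none)
Total nodes = 5 + 4 + 3 + 4 + 0 = 16

16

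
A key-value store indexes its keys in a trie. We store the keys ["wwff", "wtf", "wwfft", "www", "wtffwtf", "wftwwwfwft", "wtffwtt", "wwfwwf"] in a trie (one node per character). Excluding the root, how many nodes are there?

Trie structure (* marks end of a word):
(root)
└─ w
   ├─ f
   │  └─ t
   │     └─ w
   │        └─ w
   │           └─ w
   │              └─ f
   │                 └─ w
   │                    └─ f
   │                       └─ t *
   ├─ t
   │  └─ f *
   │     └─ f
   │        └─ w
   │           └─ t
   │              ├─ f *
   │              └─ t *
   └─ w
      ├─ f
      │  ├─ f *
      │  │  └─ t *
      │  └─ w
      │     └─ w
      │        └─ f *
      └─ w *
Counting every labelled node above: 25.

25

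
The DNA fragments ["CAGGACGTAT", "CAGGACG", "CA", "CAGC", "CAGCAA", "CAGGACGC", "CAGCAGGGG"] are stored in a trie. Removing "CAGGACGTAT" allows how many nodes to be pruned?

3

After clearing the end-marker at "CAGGACGTAT", prune upward until reaching a node still needed by another word.
The suffix "TAT" (3 nodes) is used only by "CAGGACGTAT"; the node for "CAGGACG" still has the child "C", so pruning stops there.
Nodes removed: 3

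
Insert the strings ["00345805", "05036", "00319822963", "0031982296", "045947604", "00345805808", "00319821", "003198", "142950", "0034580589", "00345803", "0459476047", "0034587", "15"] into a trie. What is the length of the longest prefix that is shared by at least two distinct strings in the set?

10

The deepest shared node is where two words last agree before diverging.
"0031982296" and "00319822963" agree on "0031982296" (10 characters) before diverging; nothing deeper is shared.
Longest shared-prefix length: 10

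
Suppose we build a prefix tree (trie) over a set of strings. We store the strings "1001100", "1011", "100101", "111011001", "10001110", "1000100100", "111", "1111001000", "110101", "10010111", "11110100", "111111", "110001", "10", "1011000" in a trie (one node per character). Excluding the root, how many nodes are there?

53

Trace insertions, counting only characters that open a new branch:
  "1001100" → 7 new (1, 0, 0, 1, 1, 0, 0)
  "1011" → prefix "10" already present; 2 new (1, 1)
  "100101" → prefix "1001" already present; 2 new (0, 1)
  "111011001" → prefix "1" already present; 8 new (1, 1, 0, 1, 1, 0, 0, 1)
  "10001110" → prefix "100" already present; 5 new (0, 1, 1, 1, 0)
  "1000100100" → prefix "10001" already present; 5 new (0, 0, 1, 0, 0)
  "111" → prefix "111" already present; 0 new (none)
  "1111001000" → prefix "111" already present; 7 new (1, 0, 0, 1, 0, 0, 0)
  "110101" → prefix "11" already present; 4 new (0, 1, 0, 1)
  "10010111" → prefix "100101" already present; 2 new (1, 1)
  "11110100" → prefix "11110" already present; 3 new (1, 0, 0)
  "111111" → prefix "1111" already present; 2 new (1, 1)
  "110001" → prefix "110" already present; 3 new (0, 0, 1)
  "10" → prefix "10" already present; 0 new (none)
  "1011000" → prefix "1011" already present; 3 new (0, 0, 0)
Total nodes = 7 + 2 + 2 + 8 + 5 + 5 + 0 + 7 + 4 + 2 + 3 + 2 + 3 + 0 + 3 = 53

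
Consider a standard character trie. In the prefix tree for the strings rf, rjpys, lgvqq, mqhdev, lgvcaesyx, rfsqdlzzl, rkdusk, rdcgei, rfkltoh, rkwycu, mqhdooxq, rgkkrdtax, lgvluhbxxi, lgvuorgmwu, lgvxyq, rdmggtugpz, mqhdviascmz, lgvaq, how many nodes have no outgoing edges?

A leaf is a node with no children — equivalently, the end of a word that is not a proper prefix of any other stored word.
Those words: "lgvaq", "lgvcaesyx", "lgvluhbxxi", "lgvqq", "lgvuorgmwu", "lgvxyq", "mqhdev", "mqhdooxq", "mqhdviascmz", "rdcgei", "rdmggtugpz", "rfkltoh", "rfsqdlzzl", "rgkkrdtax", "rjpys", "rkdusk", "rkwycu"
Leaf count: 17

17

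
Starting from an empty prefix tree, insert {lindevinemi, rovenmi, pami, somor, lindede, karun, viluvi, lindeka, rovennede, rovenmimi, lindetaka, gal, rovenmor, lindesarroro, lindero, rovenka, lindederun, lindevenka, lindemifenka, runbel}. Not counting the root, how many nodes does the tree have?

Insert word by word; a character creates a node only if that edge doesn't already exist:
  "lindevinemi" → 11 new (l, i, n, d, e, v, i, n, e, m, i)
  "rovenmi" → 7 new (r, o, v, e, n, m, i)
  "pami" → 4 new (p, a, m, i)
  "somor" → 5 new (s, o, m, o, r)
  "lindede" → prefix "linde" already present; 2 new (d, e)
  "karun" → 5 new (k, a, r, u, n)
  "viluvi" → 6 new (v, i, l, u, v, i)
  "lindeka" → prefix "linde" already present; 2 new (k, a)
  "rovennede" → prefix "roven" already present; 4 new (n, e, d, e)
  "rovenmimi" → prefix "rovenmi" already present; 2 new (m, i)
  "lindetaka" → prefix "linde" already present; 4 new (t, a, k, a)
  "gal" → 3 new (g, a, l)
  "rovenmor" → prefix "rovenm" already present; 2 new (o, r)
  "lindesarroro" → prefix "linde" already present; 7 new (s, a, r, r, o, r, o)
  "lindero" → prefix "linde" already present; 2 new (r, o)
  "rovenka" → prefix "roven" already present; 2 new (k, a)
  "lindederun" → prefix "lindede" already present; 3 new (r, u, n)
  "lindevenka" → prefix "lindev" already present; 4 new (e, n, k, a)
  "lindemifenka" → prefix "linde" already present; 7 new (m, i, f, e, n, k, a)
  "runbel" → prefix "r" already present; 5 new (u, n, b, e, l)
Total nodes = 11 + 7 + 4 + 5 + 2 + 5 + 6 + 2 + 4 + 2 + 4 + 3 + 2 + 7 + 2 + 2 + 3 + 4 + 7 + 5 = 87

87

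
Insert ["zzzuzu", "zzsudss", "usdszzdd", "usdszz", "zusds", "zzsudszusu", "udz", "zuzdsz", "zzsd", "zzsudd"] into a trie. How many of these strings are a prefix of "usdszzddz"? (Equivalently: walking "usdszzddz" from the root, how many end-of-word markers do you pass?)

2

Traverse "usdszzddz" character by character; count nodes along the way that are marked as word ends.
Prefixes of the query that are stored words: "usdszz", "usdszzdd"
Count: 2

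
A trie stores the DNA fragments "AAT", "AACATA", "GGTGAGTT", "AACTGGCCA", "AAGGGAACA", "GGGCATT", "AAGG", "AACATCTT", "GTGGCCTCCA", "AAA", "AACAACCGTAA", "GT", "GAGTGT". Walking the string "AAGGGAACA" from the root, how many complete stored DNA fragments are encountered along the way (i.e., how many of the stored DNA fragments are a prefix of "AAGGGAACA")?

2

Check each prefix of "AAGGGAACA" against the stored set — each match is an end-marker on the path.
Prefixes of the query that are stored words: "AAGG", "AAGGGAACA"
Count: 2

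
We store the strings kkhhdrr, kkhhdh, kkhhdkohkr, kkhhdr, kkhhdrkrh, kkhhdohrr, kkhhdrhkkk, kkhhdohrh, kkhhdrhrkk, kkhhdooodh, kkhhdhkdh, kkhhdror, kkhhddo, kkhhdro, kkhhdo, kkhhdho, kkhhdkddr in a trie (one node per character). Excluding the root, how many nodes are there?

Insert word by word; a character creates a node only if that edge doesn't already exist:
  "kkhhdrr" → 7 new (k, k, h, h, d, r, r)
  "kkhhdh" → prefix "kkhhd" already present; 1 new (h)
  "kkhhdkohkr" → prefix "kkhhd" already present; 5 new (k, o, h, k, r)
  "kkhhdr" → prefix "kkhhdr" already present; 0 new (none)
  "kkhhdrkrh" → prefix "kkhhdr" already present; 3 new (k, r, h)
  "kkhhdohrr" → prefix "kkhhd" already present; 4 new (o, h, r, r)
  "kkhhdrhkkk" → prefix "kkhhdr" already present; 4 new (h, k, k, k)
  "kkhhdohrh" → prefix "kkhhdohr" already present; 1 new (h)
  "kkhhdrhrkk" → prefix "kkhhdrh" already present; 3 new (r, k, k)
  "kkhhdooodh" → prefix "kkhhdo" already present; 4 new (o, o, d, h)
  "kkhhdhkdh" → prefix "kkhhdh" already present; 3 new (k, d, h)
  "kkhhdror" → prefix "kkhhdr" already present; 2 new (o, r)
  "kkhhddo" → prefix "kkhhd" already present; 2 new (d, o)
  "kkhhdro" → prefix "kkhhdro" already present; 0 new (none)
  "kkhhdo" → prefix "kkhhdo" already present; 0 new (none)
  "kkhhdho" → prefix "kkhhdh" already present; 1 new (o)
  "kkhhdkddr" → prefix "kkhhdk" already present; 3 new (d, d, r)
Total nodes = 7 + 1 + 5 + 0 + 3 + 4 + 4 + 1 + 3 + 4 + 3 + 2 + 2 + 0 + 0 + 1 + 3 = 43

43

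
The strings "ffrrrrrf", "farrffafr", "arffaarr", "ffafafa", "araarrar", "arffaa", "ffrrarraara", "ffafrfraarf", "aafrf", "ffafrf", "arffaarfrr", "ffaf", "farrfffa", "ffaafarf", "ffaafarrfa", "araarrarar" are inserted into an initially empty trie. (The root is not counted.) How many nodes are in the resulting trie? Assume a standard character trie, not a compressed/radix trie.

68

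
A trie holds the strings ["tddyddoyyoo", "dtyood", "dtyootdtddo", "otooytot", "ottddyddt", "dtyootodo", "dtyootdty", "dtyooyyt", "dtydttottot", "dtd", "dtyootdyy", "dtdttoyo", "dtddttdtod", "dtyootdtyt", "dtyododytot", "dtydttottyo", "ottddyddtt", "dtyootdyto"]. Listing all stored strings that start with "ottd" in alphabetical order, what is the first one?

Filter for "ottd…" and sort: "ottddyddt", "ottddyddtt"
The 1st is ottddyddt.

ottddyddt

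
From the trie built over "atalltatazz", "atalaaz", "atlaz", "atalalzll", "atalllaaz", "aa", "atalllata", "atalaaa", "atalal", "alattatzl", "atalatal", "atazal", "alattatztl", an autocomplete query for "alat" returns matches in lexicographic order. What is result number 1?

Words with prefix "alat", in lexicographic order: "alattatzl", "alattatztl"
Position 1: alattatzl

alattatzl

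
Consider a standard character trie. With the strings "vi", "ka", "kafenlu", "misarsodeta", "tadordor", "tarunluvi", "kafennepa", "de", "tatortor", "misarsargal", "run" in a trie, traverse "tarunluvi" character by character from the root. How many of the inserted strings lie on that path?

Traverse "tarunluvi" character by character; count nodes along the way that are marked as word ends.
Prefixes of the query that are stored words: "tarunluvi"
Count: 1

1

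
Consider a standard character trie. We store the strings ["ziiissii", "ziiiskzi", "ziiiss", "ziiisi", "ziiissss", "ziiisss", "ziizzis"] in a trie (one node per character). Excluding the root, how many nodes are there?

Count nodes per top-level branch (shared prefixes stored once):
  'z'-branch (ziiisi, ziiiskzi, ziiiss, ziiissii, ziiisss, ziiissss, ziizzis): 18 nodes
Sum: 18

18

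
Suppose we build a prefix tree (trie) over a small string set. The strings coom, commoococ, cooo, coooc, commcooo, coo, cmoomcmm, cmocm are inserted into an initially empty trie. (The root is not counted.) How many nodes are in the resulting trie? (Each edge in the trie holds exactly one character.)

Count nodes per top-level branch (shared prefixes stored once):
  'c'-branch (cmocm, cmoomcmm, commcooo, commoococ, coo, coom, cooo, coooc): 26 nodes
Sum: 26

26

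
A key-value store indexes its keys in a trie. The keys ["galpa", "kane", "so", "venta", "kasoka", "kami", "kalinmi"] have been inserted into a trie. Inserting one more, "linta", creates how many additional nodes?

Nothing in the trie begins with "l"; the whole of "linta" is new.
5 − 0 = 5 new nodes.

5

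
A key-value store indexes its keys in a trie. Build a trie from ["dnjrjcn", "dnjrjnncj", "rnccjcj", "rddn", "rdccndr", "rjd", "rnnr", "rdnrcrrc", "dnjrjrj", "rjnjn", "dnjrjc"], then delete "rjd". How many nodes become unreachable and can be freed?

Walk "rjd" from the leaf back toward the root, removing each node that no remaining word uses.
The suffix "d" (1 node) is used only by "rjd"; the node for "rj" still has the child "n", so pruning stops there.
Nodes removed: 1

1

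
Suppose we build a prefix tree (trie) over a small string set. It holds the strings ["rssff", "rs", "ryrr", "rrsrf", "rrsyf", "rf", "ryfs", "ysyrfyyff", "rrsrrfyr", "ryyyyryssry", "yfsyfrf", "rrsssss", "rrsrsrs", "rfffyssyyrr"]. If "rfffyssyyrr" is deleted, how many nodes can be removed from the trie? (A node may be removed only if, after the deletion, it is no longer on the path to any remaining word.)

9

After clearing the end-marker at "rfffyssyyrr", prune upward until reaching a node still needed by another word.
The suffix "ffyssyyrr" (9 nodes) is used only by "rfffyssyyrr"; "rf" is itself a stored word, so pruning stops there.
Nodes removed: 9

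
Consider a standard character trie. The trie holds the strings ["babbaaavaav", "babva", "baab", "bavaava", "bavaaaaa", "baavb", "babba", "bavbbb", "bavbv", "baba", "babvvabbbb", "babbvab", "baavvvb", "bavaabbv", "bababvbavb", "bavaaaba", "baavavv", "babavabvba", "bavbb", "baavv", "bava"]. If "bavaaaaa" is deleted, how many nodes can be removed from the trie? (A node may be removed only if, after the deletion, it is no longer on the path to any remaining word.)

2

A node on "bavaaaaa"'s path can go only if nothing else ends at it or branches off below it.
The suffix "aa" (2 nodes) is used only by "bavaaaaa"; the node for "bavaaa" still has the child "b", so pruning stops there.
Nodes removed: 2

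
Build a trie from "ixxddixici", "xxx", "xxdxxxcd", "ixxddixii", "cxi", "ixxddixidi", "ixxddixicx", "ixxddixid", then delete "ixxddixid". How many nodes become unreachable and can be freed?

After clearing the end-marker at "ixxddixid", prune upward until reaching a node still needed by another word.
Every node on "ixxddixid" is still needed (e.g. by "ixxddixidi"), so nothing is freed.
Nodes removed: 0

0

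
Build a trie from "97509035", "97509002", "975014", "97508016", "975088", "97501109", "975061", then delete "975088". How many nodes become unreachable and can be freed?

1

A node on "975088"'s path can go only if nothing else ends at it or branches off below it.
The suffix "8" (1 node) is used only by "975088"; the node for "97508" still has the child "0", so pruning stops there.
Nodes removed: 1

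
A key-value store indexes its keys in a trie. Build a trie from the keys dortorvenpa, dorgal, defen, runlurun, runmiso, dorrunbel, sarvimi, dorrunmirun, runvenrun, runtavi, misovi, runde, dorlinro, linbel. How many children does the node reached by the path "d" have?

The children of the "d" node are the distinct next characters among strings starting with "d".
Distinct next characters after "d": e, o.
That node has 2 child edges.

2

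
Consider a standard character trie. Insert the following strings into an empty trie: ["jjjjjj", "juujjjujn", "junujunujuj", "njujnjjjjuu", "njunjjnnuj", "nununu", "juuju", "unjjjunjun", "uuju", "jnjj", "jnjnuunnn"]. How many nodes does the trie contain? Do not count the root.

69

For each word, the new-node count is its length minus the longest prefix already in the trie:
  "jjjjjj" → 6 new (j, j, j, j, j, j)
  "juujjjujn" → prefix "j" already present; 8 new (u, u, j, j, j, u, j, n)
  "junujunujuj" → prefix "ju" already present; 9 new (n, u, j, u, n, u, j, u, j)
  "njujnjjjjuu" → 11 new (n, j, u, j, n, j, j, j, j, u, u)
  "njunjjnnuj" → prefix "nju" already present; 7 new (n, j, j, n, n, u, j)
  "nununu" → prefix "n" already present; 5 new (u, n, u, n, u)
  "juuju" → prefix "juuj" already present; 1 new (u)
  "unjjjunjun" → 10 new (u, n, j, j, j, u, n, j, u, n)
  "uuju" → prefix "u" already present; 3 new (u, j, u)
  "jnjj" → prefix "j" already present; 3 new (n, j, j)
  "jnjnuunnn" → prefix "jnj" already present; 6 new (n, u, u, n, n, n)
Total nodes = 6 + 8 + 9 + 11 + 7 + 5 + 1 + 10 + 3 + 3 + 6 = 69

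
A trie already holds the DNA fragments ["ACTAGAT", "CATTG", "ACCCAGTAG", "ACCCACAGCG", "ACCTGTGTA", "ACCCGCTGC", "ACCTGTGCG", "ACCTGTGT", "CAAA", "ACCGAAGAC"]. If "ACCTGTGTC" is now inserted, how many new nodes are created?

1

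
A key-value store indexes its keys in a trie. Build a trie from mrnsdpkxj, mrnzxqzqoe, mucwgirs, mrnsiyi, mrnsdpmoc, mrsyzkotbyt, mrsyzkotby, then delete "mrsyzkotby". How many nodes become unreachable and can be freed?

0

After clearing the end-marker at "mrsyzkotby", prune upward until reaching a node still needed by another word.
Every node on "mrsyzkotby" is still needed (e.g. by "mrsyzkotbyt"), so nothing is freed.
Nodes removed: 0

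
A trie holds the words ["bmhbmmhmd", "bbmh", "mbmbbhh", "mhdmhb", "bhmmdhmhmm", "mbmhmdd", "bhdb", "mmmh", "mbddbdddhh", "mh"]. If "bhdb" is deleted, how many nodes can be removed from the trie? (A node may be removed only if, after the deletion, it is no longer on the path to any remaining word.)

2

After clearing the end-marker at "bhdb", prune upward until reaching a node still needed by another word.
The suffix "db" (2 nodes) is used only by "bhdb"; the node for "bh" still has the child "m", so pruning stops there.
Nodes removed: 2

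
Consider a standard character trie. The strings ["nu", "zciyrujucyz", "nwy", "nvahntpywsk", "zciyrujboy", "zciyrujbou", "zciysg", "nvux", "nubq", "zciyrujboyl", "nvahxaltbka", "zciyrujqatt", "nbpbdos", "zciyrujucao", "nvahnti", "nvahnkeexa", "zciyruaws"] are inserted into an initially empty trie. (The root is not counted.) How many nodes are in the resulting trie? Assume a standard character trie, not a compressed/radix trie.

64

Count nodes per top-level branch (shared prefixes stored once):
  'n'-branch (nbpbdos, nu, nubq, nvahnkeexa, nvahnti, nvahntpywsk, nvahxaltbka, nvux, nwy): 37 nodes
  'z'-branch (zciyruaws, zciyrujbou, zciyrujboy, zciyrujboyl, zciyrujqatt, zciyrujucao, zciyrujucyz, zciysg): 27 nodes
Sum: 64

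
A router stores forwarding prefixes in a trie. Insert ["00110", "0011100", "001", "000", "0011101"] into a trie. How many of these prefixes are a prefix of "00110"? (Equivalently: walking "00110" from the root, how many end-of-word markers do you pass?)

Check each prefix of "00110" against the stored set — each match is an end-marker on the path.
Prefixes of the query that are stored words: "001", "00110"
Count: 2

2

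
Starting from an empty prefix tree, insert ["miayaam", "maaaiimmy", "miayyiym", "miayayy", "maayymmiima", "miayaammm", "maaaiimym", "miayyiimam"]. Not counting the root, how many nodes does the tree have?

For each word, the new-node count is its length minus the longest prefix already in the trie:
  "miayaam" → 7 new (m, i, a, y, a, a, m)
  "maaaiimmy" → prefix "m" already present; 8 new (a, a, a, i, i, m, m, y)
  "miayyiym" → prefix "miay" already present; 4 new (y, i, y, m)
  "miayayy" → prefix "miaya" already present; 2 new (y, y)
  "maayymmiima" → prefix "maa" already present; 8 new (y, y, m, m, i, i, m, a)
  "miayaammm" → prefix "miayaam" already present; 2 new (m, m)
  "maaaiimym" → prefix "maaaiim" already present; 2 new (y, m)
  "miayyiimam" → prefix "miayyi" already present; 4 new (i, m, a, m)
Total nodes = 7 + 8 + 4 + 2 + 8 + 2 + 2 + 4 = 37

37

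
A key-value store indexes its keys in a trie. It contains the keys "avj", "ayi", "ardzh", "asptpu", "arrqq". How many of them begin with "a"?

5

Walk to "a"; the words in its subtree are exactly those with that prefix.
Matches: "ardzh", "arrqq", "asptpu", "avj", "ayi"
Count: 5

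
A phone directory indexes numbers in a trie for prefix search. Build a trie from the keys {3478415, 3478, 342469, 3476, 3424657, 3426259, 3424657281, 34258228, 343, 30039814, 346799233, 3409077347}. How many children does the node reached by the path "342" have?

The children of the "342" node are the distinct next characters among strings starting with "342".
Characters that immediately follow "342" among the stored strings: {4, 5, 6}.
That node has 3 child edges.

3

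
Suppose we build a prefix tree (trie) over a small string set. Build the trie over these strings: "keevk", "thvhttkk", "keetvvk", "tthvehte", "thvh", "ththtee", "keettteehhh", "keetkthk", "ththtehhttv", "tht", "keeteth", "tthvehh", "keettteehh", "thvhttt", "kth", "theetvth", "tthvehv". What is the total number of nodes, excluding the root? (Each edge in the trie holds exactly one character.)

Count nodes per top-level branch (shared prefixes stored once):
  'k'-branch (keeteth, keetkthk, keettteehh, keettteehhh, keetvvk, keevk, kth): 25 nodes
  't'-branch (theetvth, tht, ththtee, ththtehhttv, thvh, thvhttkk, thvhttt, tthvehh, tthvehte, tthvehv): 34 nodes
Sum: 59

59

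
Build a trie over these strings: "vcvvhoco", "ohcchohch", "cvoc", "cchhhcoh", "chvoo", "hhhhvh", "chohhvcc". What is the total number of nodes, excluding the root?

44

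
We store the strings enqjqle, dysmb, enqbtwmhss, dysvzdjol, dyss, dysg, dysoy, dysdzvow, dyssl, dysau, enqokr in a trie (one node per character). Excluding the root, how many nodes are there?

Trie structure (* marks end of a word):
(root)
├─ d
│  └─ y
│     └─ s
│        ├─ a
│        │  └─ u *
│        ├─ d
│        │  └─ z
│        │     └─ v
│        │        └─ o
│        │           └─ w *
│        ├─ g *
│        ├─ m
│        │  └─ b *
│        ├─ o
│        │  └─ y *
│        ├─ s *
│        │  └─ l *
│        └─ v
│           └─ z
│              └─ d
│                 └─ j
│                    └─ o
│                       └─ l *
└─ e
   └─ n
      └─ q
         ├─ b
         │  └─ t
         │     └─ w
         │        └─ m
         │           └─ h
         │              └─ s
         │                 └─ s *
         ├─ j
         │  └─ q
         │     └─ l
         │        └─ e *
         └─ o
            └─ k
               └─ r *
Counting every labelled node above: 40.

40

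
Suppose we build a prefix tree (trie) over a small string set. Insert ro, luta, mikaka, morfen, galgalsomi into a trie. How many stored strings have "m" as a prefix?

2

Filter for entries beginning with "m":
Matches: "mikaka", "morfen"
Count: 2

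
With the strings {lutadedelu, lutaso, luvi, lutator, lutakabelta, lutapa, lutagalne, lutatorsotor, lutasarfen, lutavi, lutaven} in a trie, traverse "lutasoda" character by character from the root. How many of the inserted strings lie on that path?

Traverse "lutasoda" character by character; count nodes along the way that are marked as word ends.
Prefixes of the query that are stored words: "lutaso"
Count: 1

1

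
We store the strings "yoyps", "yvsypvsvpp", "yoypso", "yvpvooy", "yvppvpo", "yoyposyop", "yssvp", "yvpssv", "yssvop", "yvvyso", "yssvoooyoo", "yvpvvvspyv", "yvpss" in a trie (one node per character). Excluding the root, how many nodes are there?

Trace insertions, counting only characters that open a new branch:
  "yoyps" → 5 new (y, o, y, p, s)
  "yvsypvsvpp" → prefix "y" already present; 9 new (v, s, y, p, v, s, v, p, p)
  "yoypso" → prefix "yoyps" already present; 1 new (o)
  "yvpvooy" → prefix "yv" already present; 5 new (p, v, o, o, y)
  "yvppvpo" → prefix "yvp" already present; 4 new (p, v, p, o)
  "yoyposyop" → prefix "yoyp" already present; 5 new (o, s, y, o, p)
  "yssvp" → prefix "y" already present; 4 new (s, s, v, p)
  "yvpssv" → prefix "yvp" already present; 3 new (s, s, v)
  "yssvop" → prefix "yssv" already present; 2 new (o, p)
  "yvvyso" → prefix "yv" already present; 4 new (v, y, s, o)
  "yssvoooyoo" → prefix "yssvo" already present; 5 new (o, o, y, o, o)
  "yvpvvvspyv" → prefix "yvpv" already present; 6 new (v, v, s, p, y, v)
  "yvpss" → prefix "yvpss" already present; 0 new (none)
Total nodes = 5 + 9 + 1 + 5 + 4 + 5 + 4 + 3 + 2 + 4 + 5 + 6 + 0 = 53

53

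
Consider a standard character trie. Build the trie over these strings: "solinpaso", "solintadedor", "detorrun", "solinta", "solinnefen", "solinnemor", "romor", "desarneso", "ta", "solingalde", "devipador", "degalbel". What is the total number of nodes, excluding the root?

Count nodes per top-level branch (shared prefixes stored once):
  'd'-branch (degalbel, desarneso, detorrun, devipador): 28 nodes
  'r'-branch (romor): 5 nodes
  's'-branch (solingalde, solinnefen, solinnemor, solinpaso, solinta, solintadedor): 29 nodes
  't'-branch (ta): 2 nodes
Sum: 64

64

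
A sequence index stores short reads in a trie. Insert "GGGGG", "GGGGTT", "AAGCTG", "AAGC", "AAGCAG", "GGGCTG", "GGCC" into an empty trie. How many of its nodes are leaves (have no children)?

6

A leaf is a node with no children — equivalently, the end of a word that is not a proper prefix of any other stored word.
Those words: "AAGCAG", "AAGCTG", "GGCC", "GGGCTG", "GGGGG", "GGGGTT"
Leaf count: 6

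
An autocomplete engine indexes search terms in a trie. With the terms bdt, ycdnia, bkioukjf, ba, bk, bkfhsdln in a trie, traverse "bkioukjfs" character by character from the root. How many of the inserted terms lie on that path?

2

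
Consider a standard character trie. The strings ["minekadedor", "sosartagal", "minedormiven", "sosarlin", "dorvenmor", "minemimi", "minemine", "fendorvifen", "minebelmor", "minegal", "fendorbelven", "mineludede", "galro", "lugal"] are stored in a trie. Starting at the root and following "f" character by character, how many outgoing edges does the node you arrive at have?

Follow the path "f" to its node, then look at its outgoing edges.
Characters that immediately follow "f" among the stored strings: {e}.
That node has 1 child edge.

1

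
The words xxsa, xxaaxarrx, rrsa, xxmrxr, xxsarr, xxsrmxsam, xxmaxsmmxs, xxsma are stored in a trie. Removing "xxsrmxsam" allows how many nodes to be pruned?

6

After clearing the end-marker at "xxsrmxsam", prune upward until reaching a node still needed by another word.
The suffix "rmxsam" (6 nodes) is used only by "xxsrmxsam"; the node for "xxs" still has the child "a", so pruning stops there.
Nodes removed: 6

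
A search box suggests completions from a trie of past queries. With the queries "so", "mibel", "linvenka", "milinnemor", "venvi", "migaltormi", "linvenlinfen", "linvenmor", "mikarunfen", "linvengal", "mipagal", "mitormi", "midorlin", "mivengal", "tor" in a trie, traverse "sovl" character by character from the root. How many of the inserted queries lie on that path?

Check each prefix of "sovl" against the stored set — each match is an end-marker on the path.
Prefixes of the query that are stored words: "so"
Count: 1

1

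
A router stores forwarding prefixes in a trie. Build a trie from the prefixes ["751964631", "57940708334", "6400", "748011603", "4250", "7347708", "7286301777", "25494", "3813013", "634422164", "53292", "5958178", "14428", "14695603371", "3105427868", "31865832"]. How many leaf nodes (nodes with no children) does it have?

A leaf is a node with no children — equivalently, the end of a word that is not a proper prefix of any other stored word.
Those words: "14428", "14695603371", "25494", "3105427868", "31865832", "3813013", "4250", "53292", "57940708334", "5958178", "634422164", "6400", "7286301777", "7347708", "748011603", "751964631"
Leaf count: 16

16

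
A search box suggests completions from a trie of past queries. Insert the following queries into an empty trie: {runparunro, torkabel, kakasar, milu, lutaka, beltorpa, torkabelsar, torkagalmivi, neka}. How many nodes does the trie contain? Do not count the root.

57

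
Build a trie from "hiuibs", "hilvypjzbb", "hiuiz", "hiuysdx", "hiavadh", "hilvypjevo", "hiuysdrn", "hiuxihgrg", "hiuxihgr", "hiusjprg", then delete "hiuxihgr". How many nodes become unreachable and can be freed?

0

After clearing the end-marker at "hiuxihgr", prune upward until reaching a node still needed by another word.
Every node on "hiuxihgr" is still needed (e.g. by "hiuxihgrg"), so nothing is freed.
Nodes removed: 0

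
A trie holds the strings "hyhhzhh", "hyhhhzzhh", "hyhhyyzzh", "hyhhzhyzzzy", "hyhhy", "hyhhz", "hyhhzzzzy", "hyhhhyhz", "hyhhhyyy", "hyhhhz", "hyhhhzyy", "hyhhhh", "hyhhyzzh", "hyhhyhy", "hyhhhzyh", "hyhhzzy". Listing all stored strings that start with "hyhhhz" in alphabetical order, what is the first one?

hyhhhz

DFS of the "hyhhhz" subtree visits, in order: "hyhhhz", "hyhhhzyh", "hyhhhzyy", "hyhhhzzhh"
The 1st is hyhhhz.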